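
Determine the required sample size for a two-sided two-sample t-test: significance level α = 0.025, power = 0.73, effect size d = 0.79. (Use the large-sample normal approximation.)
n = 27 per group

Sample size formula (two-sample t-test, normal approximation):
n = 2 · ((z_{α/2} + z_β) / d)²

z_{α/2} = 2.241 (for α = 0.025, two-sided)
z_β = 0.613 (for power = 0.73)
d = 0.79

n = 2 · ((2.241 + 0.613) / 0.79)²
n = 2 · (3.613)²
n ≈ 26.11
Round up to the next whole number: n = 27 per group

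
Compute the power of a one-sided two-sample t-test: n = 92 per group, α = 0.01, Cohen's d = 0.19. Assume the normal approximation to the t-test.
Power ≈ 0.15

Power calculation (two-sample t-test, normal approximation):
z_β = d · √(n/2) - z_α
z_β = 0.19 · √(92/2) - 2.326
z_β = 0.19 · 6.782 - 2.326
z_β = -1.038

Power = Φ(z_β) = Φ(-1.038) ≈ 0.150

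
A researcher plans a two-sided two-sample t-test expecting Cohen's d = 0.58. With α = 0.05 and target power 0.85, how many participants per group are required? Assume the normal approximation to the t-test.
n = 54 per group

Sample size formula (two-sample t-test, normal approximation):
n = 2 · ((z_{α/2} + z_β) / d)²

z_{α/2} = 1.960 (for α = 0.05, two-sided)
z_β = 1.036 (for power = 0.85)
d = 0.58

n = 2 · ((1.960 + 1.036) / 0.58)²
n = 2 · (5.166)²
n ≈ 53.38
Round up to the next whole number: n = 54 per group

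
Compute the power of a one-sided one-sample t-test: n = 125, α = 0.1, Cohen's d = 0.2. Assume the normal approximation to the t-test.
Power ≈ 0.83

Power calculation (one-sample t-test, normal approximation):
z_β = d · √n - z_α
z_β = 0.2 · √125 - 1.282
z_β = 0.2 · 11.180 - 1.282
z_β = 0.955

Power = Φ(z_β) = Φ(0.955) ≈ 0.830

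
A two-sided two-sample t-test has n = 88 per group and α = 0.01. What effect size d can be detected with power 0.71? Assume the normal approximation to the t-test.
d ≈ 0.47

Minimum detectable effect (two-sample t-test, normal approximation):
d = (z_{α/2} + z_β) / √(n/2)
d = (2.576 + 0.553) / √(88/2)
d = 3.129 / 6.633
d ≈ 0.47

By Cohen's convention (0.2 small / 0.5 medium / 0.8 large): small effect.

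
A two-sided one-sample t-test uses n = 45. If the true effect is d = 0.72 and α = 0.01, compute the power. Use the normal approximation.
Power ≈ 0.99

Power calculation (one-sample t-test, normal approximation):
z_β = d · √n - z_{α/2}
z_β = 0.72 · √45 - 2.576
z_β = 0.72 · 6.708 - 2.576
z_β = 2.254

Power = Φ(z_β) = Φ(2.254) ≈ 0.988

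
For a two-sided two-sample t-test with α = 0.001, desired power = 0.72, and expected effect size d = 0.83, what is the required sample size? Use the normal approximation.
n = 44 per group

Sample size formula (two-sample t-test, normal approximation):
n = 2 · ((z_{α/2} + z_β) / d)²

z_{α/2} = 3.291 (for α = 0.001, two-sided)
z_β = 0.583 (for power = 0.72)
d = 0.83

n = 2 · ((3.291 + 0.583) / 0.83)²
n = 2 · (4.667)²
n ≈ 43.56
Round up to the next whole number: n = 44 per group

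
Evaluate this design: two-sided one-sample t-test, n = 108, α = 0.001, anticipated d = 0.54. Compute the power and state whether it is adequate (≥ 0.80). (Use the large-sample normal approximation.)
Power ≈ 0.99; the study is adequately powered (power ≥ 0.80)

Power calculation (one-sample t-test, normal approximation):
z_β = d · √n - z_{α/2}
z_β = 0.54 · √108 - 3.291
z_β = 0.54 · 10.392 - 3.291
z_β = 2.321

Power = Φ(z_β) = Φ(2.321) ≈ 0.990

Effect size d = 0.54 is medium by Cohen's convention (0.2/0.5/0.8).

Threshold: power ≥ 0.80 is conventionally adequate.
Power ≈ 0.99 → the study is adequately powered (power ≥ 0.80).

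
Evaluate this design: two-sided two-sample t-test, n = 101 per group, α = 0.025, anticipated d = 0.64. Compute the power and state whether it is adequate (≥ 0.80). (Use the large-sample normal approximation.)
Power ≈ 0.99; the study is adequately powered (power ≥ 0.80)

Power calculation (two-sample t-test, normal approximation):
z_β = d · √(n/2) - z_{α/2}
z_β = 0.64 · √(101/2) - 2.241
z_β = 0.64 · 7.106 - 2.241
z_β = 2.307

Power = Φ(z_β) = Φ(2.307) ≈ 0.989

Effect size d = 0.64 is medium by Cohen's convention (0.2/0.5/0.8).

Threshold: power ≥ 0.80 is conventionally adequate.
Power ≈ 0.99 → the study is adequately powered (power ≥ 0.80).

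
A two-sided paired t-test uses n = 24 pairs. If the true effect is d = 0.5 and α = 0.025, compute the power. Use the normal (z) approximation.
Power ≈ 0.58

Power calculation (paired t-test, normal approximation):
z_β = d · √n - z_{α/2}
z_β = 0.5 · √24 - 2.241
z_β = 0.5 · 4.899 - 2.241
z_β = 0.208

Power = Φ(z_β) = Φ(0.208) ≈ 0.582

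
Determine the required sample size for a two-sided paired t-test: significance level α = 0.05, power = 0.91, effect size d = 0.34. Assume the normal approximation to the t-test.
n = 95 pairs

Sample size formula (paired t-test, normal approximation):
n = ((z_{α/2} + z_β) / d)²

z_{α/2} = 1.960 (for α = 0.05, two-sided)
z_β = 1.341 (for power = 0.91)
d = 0.34

n = ((1.960 + 1.341) / 0.34)²
n = (9.709)²
n ≈ 94.26
Round up to the next whole number: n = 95 pairs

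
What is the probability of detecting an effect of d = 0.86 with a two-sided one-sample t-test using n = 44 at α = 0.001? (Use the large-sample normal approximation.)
Power ≈ 0.99

Power calculation (one-sample t-test, normal approximation):
z_β = d · √n - z_{α/2}
z_β = 0.86 · √44 - 3.291
z_β = 0.86 · 6.633 - 3.291
z_β = 2.414

Power = Φ(z_β) = Φ(2.414) ≈ 0.992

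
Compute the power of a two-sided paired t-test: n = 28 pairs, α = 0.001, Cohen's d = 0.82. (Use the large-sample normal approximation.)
Power ≈ 0.85

Power calculation (paired t-test, normal approximation):
z_β = d · √n - z_{α/2}
z_β = 0.82 · √28 - 3.291
z_β = 0.82 · 5.292 - 3.291
z_β = 1.049

Power = Φ(z_β) = Φ(1.049) ≈ 0.853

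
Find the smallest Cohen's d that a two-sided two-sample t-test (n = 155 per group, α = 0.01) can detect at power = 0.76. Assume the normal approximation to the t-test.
d ≈ 0.37

Minimum detectable effect (two-sample t-test, normal approximation):
d = (z_{α/2} + z_β) / √(n/2)
d = (2.576 + 0.706) / √(155/2)
d = 3.282 / 8.803
d ≈ 0.37

By Cohen's convention (0.2 small / 0.5 medium / 0.8 large): small effect.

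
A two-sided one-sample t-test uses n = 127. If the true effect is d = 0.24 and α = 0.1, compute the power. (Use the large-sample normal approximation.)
Power ≈ 0.86

Power calculation (one-sample t-test, normal approximation):
z_β = d · √n - z_{α/2}
z_β = 0.24 · √127 - 1.645
z_β = 0.24 · 11.269 - 1.645
z_β = 1.060

Power = Φ(z_β) = Φ(1.060) ≈ 0.855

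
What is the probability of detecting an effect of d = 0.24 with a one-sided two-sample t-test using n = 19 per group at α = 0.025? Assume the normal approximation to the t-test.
Power ≈ 0.11

Power calculation (two-sample t-test, normal approximation):
z_β = d · √(n/2) - z_α
z_β = 0.24 · √(19/2) - 1.960
z_β = 0.24 · 3.082 - 1.960
z_β = -1.220

Power = Φ(z_β) = Φ(-1.220) ≈ 0.111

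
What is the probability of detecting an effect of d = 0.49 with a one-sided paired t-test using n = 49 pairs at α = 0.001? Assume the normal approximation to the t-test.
Power ≈ 0.63

Power calculation (paired t-test, normal approximation):
z_β = d · √n - z_α
z_β = 0.49 · √49 - 3.090
z_β = 0.49 · 7.000 - 3.090
z_β = 0.340

Power = Φ(z_β) = Φ(0.340) ≈ 0.633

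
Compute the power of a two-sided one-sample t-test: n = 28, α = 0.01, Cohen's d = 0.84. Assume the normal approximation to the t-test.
Power ≈ 0.97

Power calculation (one-sample t-test, normal approximation):
z_β = d · √n - z_{α/2}
z_β = 0.84 · √28 - 2.576
z_β = 0.84 · 5.292 - 2.576
z_β = 1.869

Power = Φ(z_β) = Φ(1.869) ≈ 0.969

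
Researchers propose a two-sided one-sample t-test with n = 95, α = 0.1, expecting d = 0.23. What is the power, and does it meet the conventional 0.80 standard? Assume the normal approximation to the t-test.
Power ≈ 0.72; the study is underpowered (power < 0.80)

Power calculation (one-sample t-test, normal approximation):
z_β = d · √n - z_{α/2}
z_β = 0.23 · √95 - 1.645
z_β = 0.23 · 9.747 - 1.645
z_β = 0.597

Power = Φ(z_β) = Φ(0.597) ≈ 0.725

Effect size d = 0.23 is small by Cohen's convention (0.2/0.5/0.8).

Threshold: power ≥ 0.80 is conventionally adequate.
Power ≈ 0.72 → the study is underpowered (power < 0.80).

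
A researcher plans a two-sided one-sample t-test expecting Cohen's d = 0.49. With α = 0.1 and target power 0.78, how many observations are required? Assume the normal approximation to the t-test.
n = 25

Sample size formula (one-sample t-test, normal approximation):
n = ((z_{α/2} + z_β) / d)²

z_{α/2} = 1.645 (for α = 0.1, two-sided)
z_β = 0.772 (for power = 0.78)
d = 0.49

n = ((1.645 + 0.772) / 0.49)²
n = (4.933)²
n ≈ 24.33
Round up to the next whole number: n = 25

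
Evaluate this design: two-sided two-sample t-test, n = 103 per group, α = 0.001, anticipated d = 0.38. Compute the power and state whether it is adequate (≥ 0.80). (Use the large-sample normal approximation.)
Power ≈ 0.29; the study is underpowered (power < 0.80)

Power calculation (two-sample t-test, normal approximation):
z_β = d · √(n/2) - z_{α/2}
z_β = 0.38 · √(103/2) - 3.291
z_β = 0.38 · 7.176 - 3.291
z_β = -0.564

Power = Φ(z_β) = Φ(-0.564) ≈ 0.287

Effect size d = 0.38 is small by Cohen's convention (0.2/0.5/0.8).

Threshold: power ≥ 0.80 is conventionally adequate.
Power ≈ 0.29 → the study is underpowered (power < 0.80).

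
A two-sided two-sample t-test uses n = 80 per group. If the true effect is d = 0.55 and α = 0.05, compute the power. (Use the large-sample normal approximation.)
Power ≈ 0.94

Power calculation (two-sample t-test, normal approximation):
z_β = d · √(n/2) - z_{α/2}
z_β = 0.55 · √(80/2) - 1.960
z_β = 0.55 · 6.325 - 1.960
z_β = 1.519

Power = Φ(z_β) = Φ(1.519) ≈ 0.936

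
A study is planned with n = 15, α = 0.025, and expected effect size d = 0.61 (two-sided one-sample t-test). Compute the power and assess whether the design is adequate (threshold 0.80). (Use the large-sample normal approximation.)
Power ≈ 0.55; the study is underpowered (power < 0.80)

Power calculation (one-sample t-test, normal approximation):
z_β = d · √n - z_{α/2}
z_β = 0.61 · √15 - 2.241
z_β = 0.61 · 3.873 - 2.241
z_β = 0.121

Power = Φ(z_β) = Φ(0.121) ≈ 0.548

Effect size d = 0.61 is medium by Cohen's convention (0.2/0.5/0.8).

Threshold: power ≥ 0.80 is conventionally adequate.
Power ≈ 0.55 → the study is underpowered (power < 0.80).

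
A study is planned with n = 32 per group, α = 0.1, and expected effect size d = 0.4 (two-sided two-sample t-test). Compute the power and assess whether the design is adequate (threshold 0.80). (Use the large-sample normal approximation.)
Power ≈ 0.48; the study is underpowered (power < 0.80)

Power calculation (two-sample t-test, normal approximation):
z_β = d · √(n/2) - z_{α/2}
z_β = 0.4 · √(32/2) - 1.645
z_β = 0.4 · 4.000 - 1.645
z_β = -0.045

Power = Φ(z_β) = Φ(-0.045) ≈ 0.482

Effect size d = 0.4 is small by Cohen's convention (0.2/0.5/0.8).

Threshold: power ≥ 0.80 is conventionally adequate.
Power ≈ 0.48 → the study is underpowered (power < 0.80).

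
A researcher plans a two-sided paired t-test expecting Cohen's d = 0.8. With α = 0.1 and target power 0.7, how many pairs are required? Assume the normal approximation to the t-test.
n = 8 pairs

Sample size formula (paired t-test, normal approximation):
n = ((z_{α/2} + z_β) / d)²

z_{α/2} = 1.645 (for α = 0.1, two-sided)
z_β = 0.524 (for power = 0.7)
d = 0.8

n = ((1.645 + 0.524) / 0.8)²
n = (2.711)²
n ≈ 7.35
Round up to the next whole number: n = 8 pairs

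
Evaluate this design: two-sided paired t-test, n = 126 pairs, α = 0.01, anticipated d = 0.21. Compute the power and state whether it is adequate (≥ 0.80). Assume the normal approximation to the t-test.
Power ≈ 0.41; the study is underpowered (power < 0.80)

Power calculation (paired t-test, normal approximation):
z_β = d · √n - z_{α/2}
z_β = 0.21 · √126 - 2.576
z_β = 0.21 · 11.225 - 2.576
z_β = -0.219

Power = Φ(z_β) = Φ(-0.219) ≈ 0.413

Effect size d = 0.21 is small by Cohen's convention (0.2/0.5/0.8).

Threshold: power ≥ 0.80 is conventionally adequate.
Power ≈ 0.41 → the study is underpowered (power < 0.80).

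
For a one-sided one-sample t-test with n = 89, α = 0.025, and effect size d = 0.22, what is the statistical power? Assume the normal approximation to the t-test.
Power ≈ 0.55

Power calculation (one-sample t-test, normal approximation):
z_β = d · √n - z_α
z_β = 0.22 · √89 - 1.960
z_β = 0.22 · 9.434 - 1.960
z_β = 0.116

Power = Φ(z_β) = Φ(0.116) ≈ 0.546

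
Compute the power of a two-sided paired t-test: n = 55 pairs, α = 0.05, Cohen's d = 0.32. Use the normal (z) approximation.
Power ≈ 0.66

Power calculation (paired t-test, normal approximation):
z_β = d · √n - z_{α/2}
z_β = 0.32 · √55 - 1.960
z_β = 0.32 · 7.416 - 1.960
z_β = 0.413

Power = Φ(z_β) = Φ(0.413) ≈ 0.660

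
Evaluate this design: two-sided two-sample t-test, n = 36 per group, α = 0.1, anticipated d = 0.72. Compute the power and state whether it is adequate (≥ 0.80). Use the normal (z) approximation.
Power ≈ 0.92; the study is adequately powered (power ≥ 0.80)

Power calculation (two-sample t-test, normal approximation):
z_β = d · √(n/2) - z_{α/2}
z_β = 0.72 · √(36/2) - 1.645
z_β = 0.72 · 4.243 - 1.645
z_β = 1.410

Power = Φ(z_β) = Φ(1.410) ≈ 0.921

Effect size d = 0.72 is medium by Cohen's convention (0.2/0.5/0.8).

Threshold: power ≥ 0.80 is conventionally adequate.
Power ≈ 0.92 → the study is adequately powered (power ≥ 0.80).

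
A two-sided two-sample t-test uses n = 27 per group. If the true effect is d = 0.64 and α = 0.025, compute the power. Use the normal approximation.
Power ≈ 0.54

Power calculation (two-sample t-test, normal approximation):
z_β = d · √(n/2) - z_{α/2}
z_β = 0.64 · √(27/2) - 2.241
z_β = 0.64 · 3.674 - 2.241
z_β = 0.110

Power = Φ(z_β) = Φ(0.110) ≈ 0.544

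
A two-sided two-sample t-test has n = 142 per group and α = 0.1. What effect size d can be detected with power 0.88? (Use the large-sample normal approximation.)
d ≈ 0.33

Minimum detectable effect (two-sample t-test, normal approximation):
d = (z_{α/2} + z_β) / √(n/2)
d = (1.645 + 1.175) / √(142/2)
d = 2.820 / 8.426
d ≈ 0.33

By Cohen's convention (0.2 small / 0.5 medium / 0.8 large): small effect.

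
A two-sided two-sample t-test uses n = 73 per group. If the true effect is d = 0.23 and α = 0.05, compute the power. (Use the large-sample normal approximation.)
Power ≈ 0.28

Power calculation (two-sample t-test, normal approximation):
z_β = d · √(n/2) - z_{α/2}
z_β = 0.23 · √(73/2) - 1.960
z_β = 0.23 · 6.042 - 1.960
z_β = -0.570

Power = Φ(z_β) = Φ(-0.570) ≈ 0.284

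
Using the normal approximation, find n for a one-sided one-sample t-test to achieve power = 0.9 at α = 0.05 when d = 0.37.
n = 63

Sample size formula (one-sample t-test, normal approximation):
n = ((z_α + z_β) / d)²

z_α = 1.645 (for α = 0.05, one-sided)
z_β = 1.282 (for power = 0.9)
d = 0.37

n = ((1.645 + 1.282) / 0.37)²
n = (7.911)²
n ≈ 62.58
Round up to the next whole number: n = 63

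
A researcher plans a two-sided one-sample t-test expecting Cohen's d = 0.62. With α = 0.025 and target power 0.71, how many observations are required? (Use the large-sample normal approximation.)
n = 21

Sample size formula (one-sample t-test, normal approximation):
n = ((z_{α/2} + z_β) / d)²

z_{α/2} = 2.241 (for α = 0.025, two-sided)
z_β = 0.553 (for power = 0.71)
d = 0.62

n = ((2.241 + 0.553) / 0.62)²
n = (4.506)²
n ≈ 20.30
Round up to the next whole number: n = 21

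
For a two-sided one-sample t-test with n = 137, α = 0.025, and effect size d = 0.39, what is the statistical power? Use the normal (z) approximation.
Power ≈ 0.99

Power calculation (one-sample t-test, normal approximation):
z_β = d · √n - z_{α/2}
z_β = 0.39 · √137 - 2.241
z_β = 0.39 · 11.705 - 2.241
z_β = 2.323

Power = Φ(z_β) = Φ(2.323) ≈ 0.990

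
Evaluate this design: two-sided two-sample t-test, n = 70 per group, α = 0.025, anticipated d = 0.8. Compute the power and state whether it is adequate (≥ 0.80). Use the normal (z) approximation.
Power ≈ 0.99; the study is adequately powered (power ≥ 0.80)

Power calculation (two-sample t-test, normal approximation):
z_β = d · √(n/2) - z_{α/2}
z_β = 0.8 · √(70/2) - 2.241
z_β = 0.8 · 5.916 - 2.241
z_β = 2.491

Power = Φ(z_β) = Φ(2.491) ≈ 0.994

Effect size d = 0.8 is large by Cohen's convention (0.2/0.5/0.8).

Threshold: power ≥ 0.80 is conventionally adequate.
Power ≈ 0.99 → the study is adequately powered (power ≥ 0.80).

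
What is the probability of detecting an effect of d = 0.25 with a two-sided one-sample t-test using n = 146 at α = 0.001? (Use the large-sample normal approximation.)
Power ≈ 0.39

Power calculation (one-sample t-test, normal approximation):
z_β = d · √n - z_{α/2}
z_β = 0.25 · √146 - 3.291
z_β = 0.25 · 12.083 - 3.291
z_β = -0.270

Power = Φ(z_β) = Φ(-0.270) ≈ 0.394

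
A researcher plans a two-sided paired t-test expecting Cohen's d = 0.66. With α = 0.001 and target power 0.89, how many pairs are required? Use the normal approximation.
n = 47 pairs

Sample size formula (paired t-test, normal approximation):
n = ((z_{α/2} + z_β) / d)²

z_{α/2} = 3.291 (for α = 0.001, two-sided)
z_β = 1.227 (for power = 0.89)
d = 0.66

n = ((3.291 + 1.227) / 0.66)²
n = (6.845)²
n ≈ 46.85
Round up to the next whole number: n = 47 pairs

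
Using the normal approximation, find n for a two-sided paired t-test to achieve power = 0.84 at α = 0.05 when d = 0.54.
n = 30 pairs

Sample size formula (paired t-test, normal approximation):
n = ((z_{α/2} + z_β) / d)²

z_{α/2} = 1.960 (for α = 0.05, two-sided)
z_β = 0.994 (for power = 0.84)
d = 0.54

n = ((1.960 + 0.994) / 0.54)²
n = (5.470)²
n ≈ 29.92
Round up to the next whole number: n = 30 pairs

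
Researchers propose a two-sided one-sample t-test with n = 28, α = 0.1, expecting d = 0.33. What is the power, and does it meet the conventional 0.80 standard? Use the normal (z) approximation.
Power ≈ 0.54; the study is underpowered (power < 0.80)

Power calculation (one-sample t-test, normal approximation):
z_β = d · √n - z_{α/2}
z_β = 0.33 · √28 - 1.645
z_β = 0.33 · 5.292 - 1.645
z_β = 0.101

Power = Φ(z_β) = Φ(0.101) ≈ 0.540

Effect size d = 0.33 is small by Cohen's convention (0.2/0.5/0.8).

Threshold: power ≥ 0.80 is conventionally adequate.
Power ≈ 0.54 → the study is underpowered (power < 0.80).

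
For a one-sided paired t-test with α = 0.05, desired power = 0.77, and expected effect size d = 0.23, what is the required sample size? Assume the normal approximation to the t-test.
n = 108 pairs

Sample size formula (paired t-test, normal approximation):
n = ((z_α + z_β) / d)²

z_α = 1.645 (for α = 0.05, one-sided)
z_β = 0.739 (for power = 0.77)
d = 0.23

n = ((1.645 + 0.739) / 0.23)²
n = (10.365)²
n ≈ 107.43
Round up to the next whole number: n = 108 pairs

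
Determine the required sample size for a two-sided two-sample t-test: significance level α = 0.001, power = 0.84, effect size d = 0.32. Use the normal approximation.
n = 359 per group

Sample size formula (two-sample t-test, normal approximation):
n = 2 · ((z_{α/2} + z_β) / d)²

z_{α/2} = 3.291 (for α = 0.001, two-sided)
z_β = 0.994 (for power = 0.84)
d = 0.32

n = 2 · ((3.291 + 0.994) / 0.32)²
n = 2 · (13.391)²
n ≈ 358.64
Round up to the next whole number: n = 359 per group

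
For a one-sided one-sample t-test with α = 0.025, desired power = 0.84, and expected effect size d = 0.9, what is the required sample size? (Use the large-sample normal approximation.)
n = 11

Sample size formula (one-sample t-test, normal approximation):
n = ((z_α + z_β) / d)²

z_α = 1.960 (for α = 0.025, one-sided)
z_β = 0.994 (for power = 0.84)
d = 0.9

n = ((1.960 + 0.994) / 0.9)²
n = (3.282)²
n ≈ 10.77
Round up to the next whole number: n = 11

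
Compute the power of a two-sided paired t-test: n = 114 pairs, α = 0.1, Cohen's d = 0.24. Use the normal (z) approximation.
Power ≈ 0.82

Power calculation (paired t-test, normal approximation):
z_β = d · √n - z_{α/2}
z_β = 0.24 · √114 - 1.645
z_β = 0.24 · 10.677 - 1.645
z_β = 0.918

Power = Φ(z_β) = Φ(0.918) ≈ 0.821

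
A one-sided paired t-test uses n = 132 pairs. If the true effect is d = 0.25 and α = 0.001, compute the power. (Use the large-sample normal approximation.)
Power ≈ 0.41

Power calculation (paired t-test, normal approximation):
z_β = d · √n - z_α
z_β = 0.25 · √132 - 3.090
z_β = 0.25 · 11.489 - 3.090
z_β = -0.218

Power = Φ(z_β) = Φ(-0.218) ≈ 0.414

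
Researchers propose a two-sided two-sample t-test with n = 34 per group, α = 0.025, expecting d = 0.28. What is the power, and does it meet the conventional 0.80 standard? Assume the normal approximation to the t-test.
Power ≈ 0.14; the study is underpowered (power < 0.80)

Power calculation (two-sample t-test, normal approximation):
z_β = d · √(n/2) - z_{α/2}
z_β = 0.28 · √(34/2) - 2.241
z_β = 0.28 · 4.123 - 2.241
z_β = -1.087

Power = Φ(z_β) = Φ(-1.087) ≈ 0.139

Effect size d = 0.28 is small by Cohen's convention (0.2/0.5/0.8).

Threshold: power ≥ 0.80 is conventionally adequate.
Power ≈ 0.14 → the study is underpowered (power < 0.80).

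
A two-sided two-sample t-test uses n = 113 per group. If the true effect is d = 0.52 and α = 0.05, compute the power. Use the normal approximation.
Power ≈ 0.97

Power calculation (two-sample t-test, normal approximation):
z_β = d · √(n/2) - z_{α/2}
z_β = 0.52 · √(113/2) - 1.960
z_β = 0.52 · 7.517 - 1.960
z_β = 1.949

Power = Φ(z_β) = Φ(1.949) ≈ 0.974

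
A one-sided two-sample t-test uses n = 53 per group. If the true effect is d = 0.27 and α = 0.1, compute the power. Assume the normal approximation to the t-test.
Power ≈ 0.54

Power calculation (two-sample t-test, normal approximation):
z_β = d · √(n/2) - z_α
z_β = 0.27 · √(53/2) - 1.282
z_β = 0.27 · 5.148 - 1.282
z_β = 0.108

Power = Φ(z_β) = Φ(0.108) ≈ 0.543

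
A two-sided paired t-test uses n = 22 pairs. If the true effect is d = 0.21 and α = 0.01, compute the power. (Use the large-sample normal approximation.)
Power ≈ 0.06

Power calculation (paired t-test, normal approximation):
z_β = d · √n - z_{α/2}
z_β = 0.21 · √22 - 2.576
z_β = 0.21 · 4.690 - 2.576
z_β = -1.591

Power = Φ(z_β) = Φ(-1.591) ≈ 0.056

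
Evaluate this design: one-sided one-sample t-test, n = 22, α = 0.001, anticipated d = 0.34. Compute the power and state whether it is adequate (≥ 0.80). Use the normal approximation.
Power ≈ 0.07; the study is underpowered (power < 0.80)

Power calculation (one-sample t-test, normal approximation):
z_β = d · √n - z_α
z_β = 0.34 · √22 - 3.090
z_β = 0.34 · 4.690 - 3.090
z_β = -1.495

Power = Φ(z_β) = Φ(-1.495) ≈ 0.067

Effect size d = 0.34 is small by Cohen's convention (0.2/0.5/0.8).

Threshold: power ≥ 0.80 is conventionally adequate.
Power ≈ 0.07 → the study is underpowered (power < 0.80).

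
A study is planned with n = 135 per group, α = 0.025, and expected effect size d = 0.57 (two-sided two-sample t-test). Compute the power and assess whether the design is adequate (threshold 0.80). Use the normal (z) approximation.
Power ≈ 0.99; the study is adequately powered (power ≥ 0.80)

Power calculation (two-sample t-test, normal approximation):
z_β = d · √(n/2) - z_{α/2}
z_β = 0.57 · √(135/2) - 2.241
z_β = 0.57 · 8.216 - 2.241
z_β = 2.442

Power = Φ(z_β) = Φ(2.442) ≈ 0.993

Effect size d = 0.57 is medium by Cohen's convention (0.2/0.5/0.8).

Threshold: power ≥ 0.80 is conventionally adequate.
Power ≈ 0.99 → the study is adequately powered (power ≥ 0.80).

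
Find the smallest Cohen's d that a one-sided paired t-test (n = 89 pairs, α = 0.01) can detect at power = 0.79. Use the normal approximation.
d ≈ 0.33

Minimum detectable effect (paired t-test, normal approximation):
d = (z_α + z_β) / √n
d = (2.326 + 0.806) / √89
d = 3.133 / 9.434
d ≈ 0.33

By Cohen's convention (0.2 small / 0.5 medium / 0.8 large): small effect.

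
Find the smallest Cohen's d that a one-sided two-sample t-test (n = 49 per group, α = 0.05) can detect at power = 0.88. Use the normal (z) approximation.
d ≈ 0.57

Minimum detectable effect (two-sample t-test, normal approximation):
d = (z_α + z_β) / √(n/2)
d = (1.645 + 1.175) / √(49/2)
d = 2.820 / 4.950
d ≈ 0.57

By Cohen's convention (0.2 small / 0.5 medium / 0.8 large): medium effect.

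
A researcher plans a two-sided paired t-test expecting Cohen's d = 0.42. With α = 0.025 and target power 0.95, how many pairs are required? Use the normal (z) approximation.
n = 86 pairs

Sample size formula (paired t-test, normal approximation):
n = ((z_{α/2} + z_β) / d)²

z_{α/2} = 2.241 (for α = 0.025, two-sided)
z_β = 1.645 (for power = 0.95)
d = 0.42

n = ((2.241 + 1.645) / 0.42)²
n = (9.252)²
n ≈ 85.60
Round up to the next whole number: n = 86 pairs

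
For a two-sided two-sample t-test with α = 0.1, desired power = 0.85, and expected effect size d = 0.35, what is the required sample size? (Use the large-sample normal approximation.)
n = 118 per group

Sample size formula (two-sample t-test, normal approximation):
n = 2 · ((z_{α/2} + z_β) / d)²

z_{α/2} = 1.645 (for α = 0.1, two-sided)
z_β = 1.036 (for power = 0.85)
d = 0.35

n = 2 · ((1.645 + 1.036) / 0.35)²
n = 2 · (7.660)²
n ≈ 117.35
Round up to the next whole number: n = 118 per group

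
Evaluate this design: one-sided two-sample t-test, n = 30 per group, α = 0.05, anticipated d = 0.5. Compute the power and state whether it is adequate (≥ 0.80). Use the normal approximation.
Power ≈ 0.61; the study is underpowered (power < 0.80)

Power calculation (two-sample t-test, normal approximation):
z_β = d · √(n/2) - z_α
z_β = 0.5 · √(30/2) - 1.645
z_β = 0.5 · 3.873 - 1.645
z_β = 0.292

Power = Φ(z_β) = Φ(0.292) ≈ 0.615

Effect size d = 0.5 is medium by Cohen's convention (0.2/0.5/0.8).

Threshold: power ≥ 0.80 is conventionally adequate.
Power ≈ 0.61 → the study is underpowered (power < 0.80).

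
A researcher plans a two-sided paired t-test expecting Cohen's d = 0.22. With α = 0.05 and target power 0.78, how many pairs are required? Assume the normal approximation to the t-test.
n = 155 pairs

Sample size formula (paired t-test, normal approximation):
n = ((z_{α/2} + z_β) / d)²

z_{α/2} = 1.960 (for α = 0.05, two-sided)
z_β = 0.772 (for power = 0.78)
d = 0.22

n = ((1.960 + 0.772) / 0.22)²
n = (12.418)²
n ≈ 154.21
Round up to the next whole number: n = 155 pairs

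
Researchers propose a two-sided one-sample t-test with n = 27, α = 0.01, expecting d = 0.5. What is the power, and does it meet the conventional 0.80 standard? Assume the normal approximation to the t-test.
Power ≈ 0.51; the study is underpowered (power < 0.80)

Power calculation (one-sample t-test, normal approximation):
z_β = d · √n - z_{α/2}
z_β = 0.5 · √27 - 2.576
z_β = 0.5 · 5.196 - 2.576
z_β = 0.022

Power = Φ(z_β) = Φ(0.022) ≈ 0.509

Effect size d = 0.5 is medium by Cohen's convention (0.2/0.5/0.8).

Threshold: power ≥ 0.80 is conventionally adequate.
Power ≈ 0.51 → the study is underpowered (power < 0.80).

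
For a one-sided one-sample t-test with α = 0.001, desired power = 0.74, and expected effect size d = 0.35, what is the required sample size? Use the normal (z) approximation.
n = 114

Sample size formula (one-sample t-test, normal approximation):
n = ((z_α + z_β) / d)²

z_α = 3.090 (for α = 0.001, one-sided)
z_β = 0.643 (for power = 0.74)
d = 0.35

n = ((3.090 + 0.643) / 0.35)²
n = (10.666)²
n ≈ 113.76
Round up to the next whole number: n = 114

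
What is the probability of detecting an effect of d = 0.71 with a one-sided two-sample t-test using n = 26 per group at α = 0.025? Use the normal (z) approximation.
Power ≈ 0.73

Power calculation (two-sample t-test, normal approximation):
z_β = d · √(n/2) - z_α
z_β = 0.71 · √(26/2) - 1.960
z_β = 0.71 · 3.606 - 1.960
z_β = 0.600

Power = Φ(z_β) = Φ(0.600) ≈ 0.726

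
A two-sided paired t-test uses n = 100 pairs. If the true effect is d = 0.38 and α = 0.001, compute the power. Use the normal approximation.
Power ≈ 0.69

Power calculation (paired t-test, normal approximation):
z_β = d · √n - z_{α/2}
z_β = 0.38 · √100 - 3.291
z_β = 0.38 · 10.000 - 3.291
z_β = 0.509

Power = Φ(z_β) = Φ(0.509) ≈ 0.695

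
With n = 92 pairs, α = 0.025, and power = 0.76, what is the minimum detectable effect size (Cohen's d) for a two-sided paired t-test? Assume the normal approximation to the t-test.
d ≈ 0.31

Minimum detectable effect (paired t-test, normal approximation):
d = (z_{α/2} + z_β) / √n
d = (2.241 + 0.706) / √92
d = 2.948 / 9.592
d ≈ 0.31

By Cohen's convention (0.2 small / 0.5 medium / 0.8 large): small effect.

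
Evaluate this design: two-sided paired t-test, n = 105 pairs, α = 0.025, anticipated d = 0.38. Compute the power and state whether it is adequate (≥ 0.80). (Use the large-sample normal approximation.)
Power ≈ 0.95; the study is adequately powered (power ≥ 0.80)

Power calculation (paired t-test, normal approximation):
z_β = d · √n - z_{α/2}
z_β = 0.38 · √105 - 2.241
z_β = 0.38 · 10.247 - 2.241
z_β = 1.652

Power = Φ(z_β) = Φ(1.652) ≈ 0.951

Effect size d = 0.38 is small by Cohen's convention (0.2/0.5/0.8).

Threshold: power ≥ 0.80 is conventionally adequate.
Power ≈ 0.95 → the study is adequately powered (power ≥ 0.80).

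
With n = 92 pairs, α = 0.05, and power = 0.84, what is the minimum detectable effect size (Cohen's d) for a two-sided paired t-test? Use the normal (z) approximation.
d ≈ 0.31

Minimum detectable effect (paired t-test, normal approximation):
d = (z_{α/2} + z_β) / √n
d = (1.960 + 0.994) / √92
d = 2.954 / 9.592
d ≈ 0.31

By Cohen's convention (0.2 small / 0.5 medium / 0.8 large): small effect.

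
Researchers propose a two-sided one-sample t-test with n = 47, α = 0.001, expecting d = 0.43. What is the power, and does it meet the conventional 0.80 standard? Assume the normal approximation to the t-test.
Power ≈ 0.37; the study is underpowered (power < 0.80)

Power calculation (one-sample t-test, normal approximation):
z_β = d · √n - z_{α/2}
z_β = 0.43 · √47 - 3.291
z_β = 0.43 · 6.856 - 3.291
z_β = -0.343

Power = Φ(z_β) = Φ(-0.343) ≈ 0.366

Effect size d = 0.43 is small by Cohen's convention (0.2/0.5/0.8).

Threshold: power ≥ 0.80 is conventionally adequate.
Power ≈ 0.37 → the study is underpowered (power < 0.80).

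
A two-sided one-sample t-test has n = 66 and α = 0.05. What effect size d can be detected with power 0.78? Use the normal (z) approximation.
d ≈ 0.34

Minimum detectable effect (one-sample t-test, normal approximation):
d = (z_{α/2} + z_β) / √n
d = (1.960 + 0.772) / √66
d = 2.732 / 8.124
d ≈ 0.34

By Cohen's convention (0.2 small / 0.5 medium / 0.8 large): small effect.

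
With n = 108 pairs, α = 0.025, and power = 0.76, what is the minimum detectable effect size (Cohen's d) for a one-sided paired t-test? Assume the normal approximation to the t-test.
d ≈ 0.26

Minimum detectable effect (paired t-test, normal approximation):
d = (z_α + z_β) / √n
d = (1.960 + 0.706) / √108
d = 2.666 / 10.392
d ≈ 0.26

By Cohen's convention (0.2 small / 0.5 medium / 0.8 large): small effect.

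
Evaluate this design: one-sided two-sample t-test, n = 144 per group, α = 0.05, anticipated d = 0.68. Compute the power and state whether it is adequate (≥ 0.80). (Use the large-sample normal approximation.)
Power ≈ 1.00; the study is adequately powered (power ≥ 0.80)

Power calculation (two-sample t-test, normal approximation):
z_β = d · √(n/2) - z_α
z_β = 0.68 · √(144/2) - 1.645
z_β = 0.68 · 8.485 - 1.645
z_β = 4.125

Power = Φ(z_β) = Φ(4.125) ≈ 1.000

Effect size d = 0.68 is medium by Cohen's convention (0.2/0.5/0.8).

Threshold: power ≥ 0.80 is conventionally adequate.
Power ≈ 1.00 → the study is adequately powered (power ≥ 0.80).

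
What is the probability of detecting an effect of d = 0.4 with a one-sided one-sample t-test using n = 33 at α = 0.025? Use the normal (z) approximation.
Power ≈ 0.63

Power calculation (one-sample t-test, normal approximation):
z_β = d · √n - z_α
z_β = 0.4 · √33 - 1.960
z_β = 0.4 · 5.745 - 1.960
z_β = 0.338

Power = Φ(z_β) = Φ(0.338) ≈ 0.632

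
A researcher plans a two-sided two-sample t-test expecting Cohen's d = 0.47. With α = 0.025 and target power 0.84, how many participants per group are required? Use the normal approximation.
n = 95 per group

Sample size formula (two-sample t-test, normal approximation):
n = 2 · ((z_{α/2} + z_β) / d)²

z_{α/2} = 2.241 (for α = 0.025, two-sided)
z_β = 0.994 (for power = 0.84)
d = 0.47

n = 2 · ((2.241 + 0.994) / 0.47)²
n = 2 · (6.883)²
n ≈ 94.75
Round up to the next whole number: n = 95 per group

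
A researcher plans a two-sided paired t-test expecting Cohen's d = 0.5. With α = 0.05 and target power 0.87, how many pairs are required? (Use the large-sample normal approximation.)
n = 39 pairs

Sample size formula (paired t-test, normal approximation):
n = ((z_{α/2} + z_β) / d)²

z_{α/2} = 1.960 (for α = 0.05, two-sided)
z_β = 1.126 (for power = 0.87)
d = 0.5

n = ((1.960 + 1.126) / 0.5)²
n = (6.172)²
n ≈ 38.09
Round up to the next whole number: n = 39 pairs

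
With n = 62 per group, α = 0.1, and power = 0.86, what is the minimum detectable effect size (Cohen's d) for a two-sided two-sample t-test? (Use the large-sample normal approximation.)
d ≈ 0.49

Minimum detectable effect (two-sample t-test, normal approximation):
d = (z_{α/2} + z_β) / √(n/2)
d = (1.645 + 1.080) / √(62/2)
d = 2.725 / 5.568
d ≈ 0.49

By Cohen's convention (0.2 small / 0.5 medium / 0.8 large): small effect.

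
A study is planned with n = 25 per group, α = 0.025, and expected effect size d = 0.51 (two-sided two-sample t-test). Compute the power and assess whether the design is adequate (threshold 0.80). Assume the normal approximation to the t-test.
Power ≈ 0.33; the study is underpowered (power < 0.80)

Power calculation (two-sample t-test, normal approximation):
z_β = d · √(n/2) - z_{α/2}
z_β = 0.51 · √(25/2) - 2.241
z_β = 0.51 · 3.536 - 2.241
z_β = -0.438

Power = Φ(z_β) = Φ(-0.438) ≈ 0.331

Effect size d = 0.51 is medium by Cohen's convention (0.2/0.5/0.8).

Threshold: power ≥ 0.80 is conventionally adequate.
Power ≈ 0.33 → the study is underpowered (power < 0.80).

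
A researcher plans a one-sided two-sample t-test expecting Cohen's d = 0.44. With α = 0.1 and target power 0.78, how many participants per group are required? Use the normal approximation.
n = 44 per group

Sample size formula (two-sample t-test, normal approximation):
n = 2 · ((z_α + z_β) / d)²

z_α = 1.282 (for α = 0.1, one-sided)
z_β = 0.772 (for power = 0.78)
d = 0.44

n = 2 · ((1.282 + 0.772) / 0.44)²
n = 2 · (4.668)²
n ≈ 43.58
Round up to the next whole number: n = 44 per group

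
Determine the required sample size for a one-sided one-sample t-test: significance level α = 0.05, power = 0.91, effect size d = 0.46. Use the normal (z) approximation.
n = 43

Sample size formula (one-sample t-test, normal approximation):
n = ((z_α + z_β) / d)²

z_α = 1.645 (for α = 0.05, one-sided)
z_β = 1.341 (for power = 0.91)
d = 0.46

n = ((1.645 + 1.341) / 0.46)²
n = (6.491)²
n ≈ 42.13
Round up to the next whole number: n = 43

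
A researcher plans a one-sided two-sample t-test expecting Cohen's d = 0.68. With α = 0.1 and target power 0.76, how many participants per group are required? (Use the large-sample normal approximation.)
n = 18 per group

Sample size formula (two-sample t-test, normal approximation):
n = 2 · ((z_α + z_β) / d)²

z_α = 1.282 (for α = 0.1, one-sided)
z_β = 0.706 (for power = 0.76)
d = 0.68

n = 2 · ((1.282 + 0.706) / 0.68)²
n = 2 · (2.924)²
n ≈ 17.10
Round up to the next whole number: n = 18 per group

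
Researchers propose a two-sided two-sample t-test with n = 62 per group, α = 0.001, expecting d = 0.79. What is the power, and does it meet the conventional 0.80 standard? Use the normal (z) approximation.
Power ≈ 0.87; the study is adequately powered (power ≥ 0.80)

Power calculation (two-sample t-test, normal approximation):
z_β = d · √(n/2) - z_{α/2}
z_β = 0.79 · √(62/2) - 3.291
z_β = 0.79 · 5.568 - 3.291
z_β = 1.108

Power = Φ(z_β) = Φ(1.108) ≈ 0.866

Effect size d = 0.79 is medium by Cohen's convention (0.2/0.5/0.8).

Threshold: power ≥ 0.80 is conventionally adequate.
Power ≈ 0.87 → the study is adequately powered (power ≥ 0.80).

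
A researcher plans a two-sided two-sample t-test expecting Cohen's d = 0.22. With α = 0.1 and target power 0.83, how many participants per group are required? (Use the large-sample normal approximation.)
n = 280 per group

Sample size formula (two-sample t-test, normal approximation):
n = 2 · ((z_{α/2} + z_β) / d)²

z_{α/2} = 1.645 (for α = 0.1, two-sided)
z_β = 0.954 (for power = 0.83)
d = 0.22

n = 2 · ((1.645 + 0.954) / 0.22)²
n = 2 · (11.814)²
n ≈ 279.14
Round up to the next whole number: n = 280 per group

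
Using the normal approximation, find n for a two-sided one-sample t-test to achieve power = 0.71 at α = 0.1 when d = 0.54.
n = 17

Sample size formula (one-sample t-test, normal approximation):
n = ((z_{α/2} + z_β) / d)²

z_{α/2} = 1.645 (for α = 0.1, two-sided)
z_β = 0.553 (for power = 0.71)
d = 0.54

n = ((1.645 + 0.553) / 0.54)²
n = (4.070)²
n ≈ 16.56
Round up to the next whole number: n = 17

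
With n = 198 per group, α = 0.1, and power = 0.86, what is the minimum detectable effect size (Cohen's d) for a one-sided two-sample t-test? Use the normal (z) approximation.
d ≈ 0.24

Minimum detectable effect (two-sample t-test, normal approximation):
d = (z_α + z_β) / √(n/2)
d = (1.282 + 1.080) / √(198/2)
d = 2.362 / 9.950
d ≈ 0.24

By Cohen's convention (0.2 small / 0.5 medium / 0.8 large): small effect.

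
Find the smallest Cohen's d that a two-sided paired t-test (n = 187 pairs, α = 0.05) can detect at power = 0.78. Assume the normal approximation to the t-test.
d ≈ 0.20

Minimum detectable effect (paired t-test, normal approximation):
d = (z_{α/2} + z_β) / √n
d = (1.960 + 0.772) / √187
d = 2.732 / 13.675
d ≈ 0.20

By Cohen's convention (0.2 small / 0.5 medium / 0.8 large): small effect.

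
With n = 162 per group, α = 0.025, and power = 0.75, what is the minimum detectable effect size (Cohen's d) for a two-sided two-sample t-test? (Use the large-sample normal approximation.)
d ≈ 0.32

Minimum detectable effect (two-sample t-test, normal approximation):
d = (z_{α/2} + z_β) / √(n/2)
d = (2.241 + 0.674) / √(162/2)
d = 2.916 / 9.000
d ≈ 0.32

By Cohen's convention (0.2 small / 0.5 medium / 0.8 large): small effect.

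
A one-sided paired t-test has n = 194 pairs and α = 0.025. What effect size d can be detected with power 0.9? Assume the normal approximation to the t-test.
d ≈ 0.23

Minimum detectable effect (paired t-test, normal approximation):
d = (z_α + z_β) / √n
d = (1.960 + 1.282) / √194
d = 3.242 / 13.928
d ≈ 0.23

By Cohen's convention (0.2 small / 0.5 medium / 0.8 large): small effect.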